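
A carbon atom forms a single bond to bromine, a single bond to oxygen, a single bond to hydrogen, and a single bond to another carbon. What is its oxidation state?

+1

Assign +1 per bond to O/N/halogen, −1 per bond to H or an electropositive element, and 0 per bond to carbon.
The carbon has one bond to C (0), one bond to Br (+1), one bond to H (-1), one bond to O (+1).
Oxidation state = 0 + 1 − 1 + 1 = +1.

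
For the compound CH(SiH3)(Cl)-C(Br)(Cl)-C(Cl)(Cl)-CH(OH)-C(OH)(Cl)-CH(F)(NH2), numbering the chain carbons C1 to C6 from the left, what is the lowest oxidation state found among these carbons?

Tallying each carbon's bonds:
C1: 1C, 1H, 1Cl, 1Si → 0 − 1 + 1 − 1 = -1
C2: 2C, 1Cl, 1Br → 0 + 1 + 1 = +2
C3: 2C, 2Cl → 0 + 2 = +2
C4: 2C, 1H, 1O → 0 − 1 + 1 = 0
C5: 2C, 1O, 1Cl → 0 + 1 + 1 = +2
C6: 1C, 1H, 1N, 1F → 0 − 1 + 1 + 1 = +1
The lowest value is -1.

-1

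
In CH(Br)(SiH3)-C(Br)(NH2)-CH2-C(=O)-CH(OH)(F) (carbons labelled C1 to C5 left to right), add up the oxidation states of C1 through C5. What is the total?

+2

Count +1 for every bond to an atom more electronegative than carbon and −1 for every bond to one less electronegative; C–C bonds are 0. Tallying each carbon:
C1: 1C, 1H, 1Br, 1Si → 0 − 1 + 1 − 1 = -1
C2: 2C, 1N, 1Br → 0 + 1 + 1 = +2
C3: 2C, 2H → 0 − 2 = -2
C4: 2C, 2O → 0 + 2 = +2
C5: 1C, 1H, 1O, 1F → 0 − 1 + 1 + 1 = +1
Sum = -1 + 2 − 2 + 2 + 1 = +2.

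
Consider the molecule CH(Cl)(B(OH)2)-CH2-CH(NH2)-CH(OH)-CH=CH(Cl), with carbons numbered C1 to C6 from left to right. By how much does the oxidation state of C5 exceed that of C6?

-1

C5: 3C, 1H → 0 − 1 = -1
C6: 2C, 1H, 1Cl → 0 − 1 + 1 = 0
Difference: -1 − (0) = -1.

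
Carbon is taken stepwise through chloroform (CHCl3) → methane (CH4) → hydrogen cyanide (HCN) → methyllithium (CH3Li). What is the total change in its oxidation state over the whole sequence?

-6

Carbon oxidation states along the series — chloroform: +2, methane: -4, hydrogen cyanide: +2, methyllithium: -4.
Net change = -4 − (+2) = -6.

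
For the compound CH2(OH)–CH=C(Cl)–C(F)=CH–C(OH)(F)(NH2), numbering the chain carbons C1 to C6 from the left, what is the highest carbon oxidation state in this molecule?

Assign +1 per bond to O/N/halogen, −1 per bond to H or an electropositive element, and 0 per bond to carbon. Tallying each carbon:
C1: 1C, 2H, 1O → 0 − 2 + 1 = -1
C2: 3C, 1H → 0 − 1 = -1
C3: 3C, 1Cl → 0 + 1 = +1
C4: 3C, 1F → 0 + 1 = +1
C5: 3C, 1H → 0 − 1 = -1
C6: 1C, 1O, 1N, 1F → 0 + 1 + 1 + 1 = +3
The highest value is +3.

+3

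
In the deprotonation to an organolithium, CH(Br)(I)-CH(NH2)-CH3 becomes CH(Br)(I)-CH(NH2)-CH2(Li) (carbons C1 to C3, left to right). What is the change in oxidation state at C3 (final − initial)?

0

Before: C3 has 1 bond to C, 3 bonds to H → oxidation state -3.
After: C3 has 1 bond to C, 2 bonds to H, 1 bond to Li → oxidation state -3.
Δ = -3 − (-3) = 0, so no net redox change at C3.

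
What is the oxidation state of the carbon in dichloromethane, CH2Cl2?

0

Assign +1 per bond to O/N/halogen, −1 per bond to H or an electropositive element, and 0 per bond to carbon.
The carbon has one bond to H (-1), one bond to H (-1), one bond to Cl (+1), one bond to Cl (+1).
Oxidation state = -1 − 1 + 1 + 1 = 0.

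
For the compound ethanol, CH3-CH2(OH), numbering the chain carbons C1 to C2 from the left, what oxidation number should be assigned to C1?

-3

Bonds to more-electronegative neighbours contribute +1 each, bonds to H or metals contribute −1 each, and C–C bonds contribute 0.
C1 has one bond to H (-1), one bond to H (-1), one bond to H (-1), one bond to C (0).
Oxidation state = -1 − 1 − 1 + 0 = -3.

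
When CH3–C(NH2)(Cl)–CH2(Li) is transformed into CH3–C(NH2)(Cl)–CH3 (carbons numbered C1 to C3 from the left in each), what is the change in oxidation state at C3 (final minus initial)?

Before: C3 has 1 bond to C, 2 bonds to H, 1 bond to Li → oxidation state -3.
After: C3 has 1 bond to C, 3 bonds to H → oxidation state -3.
Δ = -3 − (-3) = 0, so no net redox change at C3.

0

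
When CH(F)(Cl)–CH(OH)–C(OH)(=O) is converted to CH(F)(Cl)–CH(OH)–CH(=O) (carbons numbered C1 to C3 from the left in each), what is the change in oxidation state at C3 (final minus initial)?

-2

Before: C3 has 1 bond to C, 3 bonds to O → oxidation state +3.
After: C3 has 1 bond to C, 1 bond to H, 2 bonds to O → oxidation state +1.
Δ = +1 − (+3) = -2, so this is a reduction at C3.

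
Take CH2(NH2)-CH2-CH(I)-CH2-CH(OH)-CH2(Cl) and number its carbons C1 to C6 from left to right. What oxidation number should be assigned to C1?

-1

C1 has one bond to C (0), one bond to H (-1), one bond to N (+1), one bond to H (-1).
Oxidation state = 0 − 1 + 1 − 1 = -1.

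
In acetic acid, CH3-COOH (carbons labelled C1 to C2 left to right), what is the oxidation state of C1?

-3

Count +1 for every bond to an atom more electronegative than carbon and −1 for every bond to one less electronegative; C–C bonds are 0.
C1 has one bond to H (-1), one bond to H (-1), one bond to H (-1), one bond to C (0).
Oxidation state = -1 − 1 − 1 + 0 = -3.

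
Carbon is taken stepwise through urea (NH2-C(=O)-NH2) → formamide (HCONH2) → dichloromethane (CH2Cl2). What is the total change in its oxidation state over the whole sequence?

-4

Carbon oxidation states along the series — urea: +4, formamide: +2, dichloromethane: 0.
Net change = 0 − (+4) = -4.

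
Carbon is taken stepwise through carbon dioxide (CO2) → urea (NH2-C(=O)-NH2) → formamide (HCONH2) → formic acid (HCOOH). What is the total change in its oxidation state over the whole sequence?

Carbon oxidation states along the series — carbon dioxide: +4, urea: +4, formamide: +2, formic acid: +2.
Net change = +2 − (+4) = -2.

-2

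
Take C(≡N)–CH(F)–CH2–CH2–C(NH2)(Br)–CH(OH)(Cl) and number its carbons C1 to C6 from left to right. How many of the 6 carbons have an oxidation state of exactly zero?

1

Tallying each carbon's bonds:
C1: 1C, 3N → 0 + 3 = +3
C2: 2C, 1H, 1F → 0 − 1 + 1 = 0
C3: 2C, 2H → 0 − 2 = -2
C4: 2C, 2H → 0 − 2 = -2
C5: 2C, 1N, 1Br → 0 + 1 + 1 = +2
C6: 1C, 1H, 1O, 1Cl → 0 − 1 + 1 + 1 = +1
1 carbon (C2) meets the condition.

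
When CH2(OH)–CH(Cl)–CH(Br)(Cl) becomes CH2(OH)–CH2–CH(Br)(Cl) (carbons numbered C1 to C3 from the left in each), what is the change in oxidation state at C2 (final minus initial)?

-2

Before: C2 has 2 bonds to C, 1 bond to H, 1 bond to Cl → oxidation state 0.
After: C2 has 2 bonds to C, 2 bonds to H → oxidation state -2.
Δ = -2 − (0) = -2, so this is a reduction at C2.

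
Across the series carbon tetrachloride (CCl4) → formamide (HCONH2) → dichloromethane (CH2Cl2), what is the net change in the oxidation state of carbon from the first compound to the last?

Carbon oxidation states along the series — carbon tetrachloride: +4, formamide: +2, dichloromethane: 0.
Net change = 0 − (+4) = -4.

-4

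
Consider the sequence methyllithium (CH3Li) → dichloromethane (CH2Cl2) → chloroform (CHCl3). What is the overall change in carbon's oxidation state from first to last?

Carbon oxidation states along the series — methyllithium: -4, dichloromethane: 0, chloroform: +2.
Net change = +2 − (-4) = +6.

+6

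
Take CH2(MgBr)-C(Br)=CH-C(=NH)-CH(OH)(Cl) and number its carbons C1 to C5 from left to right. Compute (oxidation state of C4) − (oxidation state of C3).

C4: 2C, 2N → 0 + 2 = +2
C3: 3C, 1H → 0 − 1 = -1
Difference: +2 − (-1) = +3.

+3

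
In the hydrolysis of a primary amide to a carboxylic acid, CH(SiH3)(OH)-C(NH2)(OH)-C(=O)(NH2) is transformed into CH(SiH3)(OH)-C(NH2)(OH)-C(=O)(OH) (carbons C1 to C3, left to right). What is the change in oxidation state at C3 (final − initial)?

Before: C3 has 1 bond to C, 2 bonds to O, 1 bond to N → oxidation state +3.
After: C3 has 1 bond to C, 3 bonds to O → oxidation state +3.
Δ = +3 − (+3) = 0, so no net redox change at C3.

0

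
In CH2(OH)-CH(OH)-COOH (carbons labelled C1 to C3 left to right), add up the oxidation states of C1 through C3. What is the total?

+2

Tallying each carbon's bonds:
C1: 1C, 2H, 1O → 0 − 2 + 1 = -1
C2: 2C, 1H, 1O → 0 − 1 + 1 = 0
C3: 1C, 3O → 0 + 3 = +3
Sum = -1 + 0 + 3 = +2.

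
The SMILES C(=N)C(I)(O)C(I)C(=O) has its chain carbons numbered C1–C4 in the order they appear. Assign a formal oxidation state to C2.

Assign +1 per bond to O/N/halogen, −1 per bond to H or an electropositive element, and 0 per bond to carbon.
C2 has one bond to C (0), one bond to C (0), one bond to I (+1), one bond to O (+1).
Oxidation state = 0 + 0 + 1 + 1 = +2.

+2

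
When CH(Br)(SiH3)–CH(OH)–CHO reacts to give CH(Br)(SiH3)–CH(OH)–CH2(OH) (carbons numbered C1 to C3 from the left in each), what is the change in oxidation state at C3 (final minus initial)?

-2

Before: C3 has 1 bond to C, 1 bond to H, 2 bonds to O → oxidation state +1.
After: C3 has 1 bond to C, 2 bonds to H, 1 bond to O → oxidation state -1.
Δ = -1 − (+1) = -2, so this is a reduction at C3.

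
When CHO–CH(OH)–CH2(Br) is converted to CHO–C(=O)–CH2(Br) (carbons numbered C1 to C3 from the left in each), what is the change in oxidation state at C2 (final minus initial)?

+2

Before: C2 has 2 bonds to C, 1 bond to H, 1 bond to O → oxidation state 0.
After: C2 has 2 bonds to C, 2 bonds to O → oxidation state +2.
Δ = +2 − (0) = +2, so this is an oxidation at C2.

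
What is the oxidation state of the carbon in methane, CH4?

-4

The carbon has one bond to H (-1), one bond to H (-1), one bond to H (-1), one bond to H (-1).
Oxidation state = -1 − 1 − 1 − 1 = -4.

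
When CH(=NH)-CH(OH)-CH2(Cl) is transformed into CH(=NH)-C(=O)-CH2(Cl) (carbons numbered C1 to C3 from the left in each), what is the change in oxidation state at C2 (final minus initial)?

+2

Before: C2 has 2 bonds to C, 1 bond to H, 1 bond to O → oxidation state 0.
After: C2 has 2 bonds to C, 2 bonds to O → oxidation state +2.
Δ = +2 − (0) = +2, so this is an oxidation at C2.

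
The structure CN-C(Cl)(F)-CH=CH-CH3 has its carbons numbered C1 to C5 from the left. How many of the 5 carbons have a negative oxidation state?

Tallying each carbon's bonds:
C1: 1C, 3N → 0 + 3 = +3
C2: 2C, 1F, 1Cl → 0 + 1 + 1 = +2
C3: 3C, 1H → 0 − 1 = -1
C4: 3C, 1H → 0 − 1 = -1
C5: 1C, 3H → 0 − 3 = -3
3 carbons (C3, C4, C5) meet the condition.

3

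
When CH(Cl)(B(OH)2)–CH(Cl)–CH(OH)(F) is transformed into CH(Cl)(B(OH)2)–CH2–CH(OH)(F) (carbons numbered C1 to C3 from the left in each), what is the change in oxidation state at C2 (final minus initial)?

-2

Before: C2 has 2 bonds to C, 1 bond to H, 1 bond to Cl → oxidation state 0.
After: C2 has 2 bonds to C, 2 bonds to H → oxidation state -2.
Δ = -2 − (0) = -2, so this is a reduction at C2.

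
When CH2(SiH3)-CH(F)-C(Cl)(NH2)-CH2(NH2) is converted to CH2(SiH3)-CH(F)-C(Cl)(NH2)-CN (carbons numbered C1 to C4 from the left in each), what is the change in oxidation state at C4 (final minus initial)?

+4

Before: C4 has 1 bond to C, 2 bonds to H, 1 bond to N → oxidation state -1.
After: C4 has 1 bond to C, 3 bonds to N → oxidation state +3.
Δ = +3 − (-1) = +4, so this is an oxidation at C4.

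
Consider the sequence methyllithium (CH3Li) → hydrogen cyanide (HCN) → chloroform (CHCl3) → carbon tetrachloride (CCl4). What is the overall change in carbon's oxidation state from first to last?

Carbon oxidation states along the series — methyllithium: -4, hydrogen cyanide: +2, chloroform: +2, carbon tetrachloride: +4.
Net change = +4 − (-4) = +8.

+8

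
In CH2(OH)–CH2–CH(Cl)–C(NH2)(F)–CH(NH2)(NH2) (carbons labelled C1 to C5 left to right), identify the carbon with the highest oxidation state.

Each bond to a more electronegative atom (O, N, halogen) counts +1, each bond to a less electronegative atom (H, metal, B, Si) counts −1, and each C–C bond counts 0. Tallying each carbon:
C1: 1C, 2H, 1O → 0 − 2 + 1 = -1
C2: 2C, 2H → 0 − 2 = -2
C3: 2C, 1H, 1Cl → 0 − 1 + 1 = 0
C4: 2C, 1N, 1F → 0 + 1 + 1 = +2
C5: 1C, 1H, 2N → 0 − 1 + 2 = +1
The most oxidised carbon is C4 at +2.

C4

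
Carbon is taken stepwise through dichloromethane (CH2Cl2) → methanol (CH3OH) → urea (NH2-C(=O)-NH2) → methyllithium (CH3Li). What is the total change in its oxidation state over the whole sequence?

-4

Carbon oxidation states along the series — dichloromethane: 0, methanol: -2, urea: +4, methyllithium: -4.
Net change = -4 − (0) = -4.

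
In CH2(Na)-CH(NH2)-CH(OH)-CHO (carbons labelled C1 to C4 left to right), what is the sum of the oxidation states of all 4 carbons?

Assign +1 per bond to O/N/halogen, −1 per bond to H or an electropositive element, and 0 per bond to carbon. Tallying each carbon:
C1: 1C, 2H, 1Na → 0 − 2 − 1 = -3
C2: 2C, 1H, 1N → 0 − 1 + 1 = 0
C3: 2C, 1H, 1O → 0 − 1 + 1 = 0
C4: 1C, 1H, 2O → 0 − 1 + 2 = +1
Sum = -3 + 0 + 0 + 1 = -2.

-2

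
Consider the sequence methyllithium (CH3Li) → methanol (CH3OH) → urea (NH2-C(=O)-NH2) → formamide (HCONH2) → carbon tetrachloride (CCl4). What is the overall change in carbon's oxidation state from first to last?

+8

Carbon oxidation states along the series — methyllithium: -4, methanol: -2, urea: +4, formamide: +2, carbon tetrachloride: +4.
Net change = +4 − (-4) = +8.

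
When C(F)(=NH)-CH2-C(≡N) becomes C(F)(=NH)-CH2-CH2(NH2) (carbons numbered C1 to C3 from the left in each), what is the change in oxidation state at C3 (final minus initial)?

-4

Before: C3 has 1 bond to C, 3 bonds to N → oxidation state +3.
After: C3 has 1 bond to C, 2 bonds to H, 1 bond to N → oxidation state -1.
Δ = -1 − (+3) = -4, so this is a reduction at C3.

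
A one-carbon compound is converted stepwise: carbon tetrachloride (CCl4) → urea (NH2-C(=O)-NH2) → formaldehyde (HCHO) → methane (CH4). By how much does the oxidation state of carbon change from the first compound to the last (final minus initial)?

-8

Carbon oxidation states along the series — carbon tetrachloride: +4, urea: +4, formaldehyde: 0, methane: -4.
Net change = -4 − (+4) = -8.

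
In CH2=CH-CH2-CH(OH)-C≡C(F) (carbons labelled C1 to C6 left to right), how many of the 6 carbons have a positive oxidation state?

1

Tallying each carbon's bonds:
C1: 2C, 2H → 0 − 2 = -2
C2: 3C, 1H → 0 − 1 = -1
C3: 2C, 2H → 0 − 2 = -2
C4: 2C, 1H, 1O → 0 − 1 + 1 = 0
C5: 4C → 0 = 0
C6: 3C, 1F → 0 + 1 = +1
1 carbon (C6) meets the condition.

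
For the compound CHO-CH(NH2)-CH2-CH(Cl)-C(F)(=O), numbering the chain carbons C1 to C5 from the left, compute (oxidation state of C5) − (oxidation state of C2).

+3

C5: 1C, 2O, 1F → 0 + 2 + 1 = +3
C2: 2C, 1H, 1N → 0 − 1 + 1 = 0
Difference: +3 − (0) = +3.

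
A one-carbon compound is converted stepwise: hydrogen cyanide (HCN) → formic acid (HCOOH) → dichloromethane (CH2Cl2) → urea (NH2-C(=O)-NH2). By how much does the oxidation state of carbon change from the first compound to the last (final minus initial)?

+2

Carbon oxidation states along the series — hydrogen cyanide: +2, formic acid: +2, dichloromethane: 0, urea: +4.
Net change = +4 − (+2) = +2.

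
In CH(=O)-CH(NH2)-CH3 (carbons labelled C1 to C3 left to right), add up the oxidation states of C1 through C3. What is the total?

-2

Tallying each carbon's bonds:
C1: 1C, 1H, 2O → 0 − 1 + 2 = +1
C2: 2C, 1H, 1N → 0 − 1 + 1 = 0
C3: 1C, 3H → 0 − 3 = -3
Sum = +1 + 0 − 3 = -2.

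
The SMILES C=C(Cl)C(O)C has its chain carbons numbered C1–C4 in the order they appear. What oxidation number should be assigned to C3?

C3 has one bond to C (0), one bond to C (0), one bond to O (+1), one bond to H (-1).
Oxidation state = 0 + 0 + 1 − 1 = 0.

0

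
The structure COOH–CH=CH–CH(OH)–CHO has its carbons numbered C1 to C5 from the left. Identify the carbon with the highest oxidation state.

Tallying each carbon's bonds:
C1: 1C, 3O → 0 + 3 = +3
C2: 3C, 1H → 0 − 1 = -1
C3: 3C, 1H → 0 − 1 = -1
C4: 2C, 1H, 1O → 0 − 1 + 1 = 0
C5: 1C, 1H, 2O → 0 − 1 + 2 = +1
The most oxidised carbon is C1 at +3.

C1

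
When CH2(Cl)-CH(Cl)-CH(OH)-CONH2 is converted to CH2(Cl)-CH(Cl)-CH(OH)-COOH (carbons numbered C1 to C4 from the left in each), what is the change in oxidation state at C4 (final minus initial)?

0

Before: C4 has 1 bond to C, 2 bonds to O, 1 bond to N → oxidation state +3.
After: C4 has 1 bond to C, 3 bonds to O → oxidation state +3.
Δ = +3 − (+3) = 0, so no net redox change at C4.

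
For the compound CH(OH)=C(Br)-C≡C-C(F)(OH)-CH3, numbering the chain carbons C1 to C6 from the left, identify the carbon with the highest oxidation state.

Each bond to a more electronegative atom (O, N, halogen) counts +1, each bond to a less electronegative atom (H, metal, B, Si) counts −1, and each C–C bond counts 0. Tallying each carbon:
C1: 2C, 1H, 1O → 0 − 1 + 1 = 0
C2: 3C, 1Br → 0 + 1 = +1
C3: 4C → 0 = 0
C4: 4C → 0 = 0
C5: 2C, 1O, 1F → 0 + 1 + 1 = +2
C6: 1C, 3H → 0 − 3 = -3
The most oxidised carbon is C5 at +2.

C5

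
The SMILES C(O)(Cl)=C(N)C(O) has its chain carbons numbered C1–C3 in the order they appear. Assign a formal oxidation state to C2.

+1

Assign +1 per bond to O/N/halogen, −1 per bond to H or an electropositive element, and 0 per bond to carbon.
C2 has a double bond to C (2×0 = 0), one bond to C (0), one bond to N (+1).
Oxidation state = 0 + 0 + 1 = +1.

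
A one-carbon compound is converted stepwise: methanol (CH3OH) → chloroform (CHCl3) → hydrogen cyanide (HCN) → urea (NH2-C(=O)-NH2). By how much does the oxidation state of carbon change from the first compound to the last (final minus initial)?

+6

Carbon oxidation states along the series — methanol: -2, chloroform: +2, hydrogen cyanide: +2, urea: +4.
Net change = +4 − (-2) = +6.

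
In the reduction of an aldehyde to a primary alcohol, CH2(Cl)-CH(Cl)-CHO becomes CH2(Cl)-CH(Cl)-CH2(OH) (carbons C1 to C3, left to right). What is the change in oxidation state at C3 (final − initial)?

Before: C3 has 1 bond to C, 1 bond to H, 2 bonds to O → oxidation state +1.
After: C3 has 1 bond to C, 2 bonds to H, 1 bond to O → oxidation state -1.
Δ = -1 − (+1) = -2, so this is a reduction at C3.

-2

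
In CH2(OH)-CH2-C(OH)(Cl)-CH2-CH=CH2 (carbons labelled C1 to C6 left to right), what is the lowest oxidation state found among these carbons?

Tallying each carbon's bonds:
C1: 1C, 2H, 1O → 0 − 2 + 1 = -1
C2: 2C, 2H → 0 − 2 = -2
C3: 2C, 1O, 1Cl → 0 + 1 + 1 = +2
C4: 2C, 2H → 0 − 2 = -2
C5: 3C, 1H → 0 − 1 = -1
C6: 2C, 2H → 0 − 2 = -2
The lowest value is -2.

-2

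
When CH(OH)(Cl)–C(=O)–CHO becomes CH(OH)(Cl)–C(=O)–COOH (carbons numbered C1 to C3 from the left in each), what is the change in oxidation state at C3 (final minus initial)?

Before: C3 has 1 bond to C, 1 bond to H, 2 bonds to O → oxidation state +1.
After: C3 has 1 bond to C, 3 bonds to O → oxidation state +3.
Δ = +3 − (+1) = +2, so this is an oxidation at C3.

+2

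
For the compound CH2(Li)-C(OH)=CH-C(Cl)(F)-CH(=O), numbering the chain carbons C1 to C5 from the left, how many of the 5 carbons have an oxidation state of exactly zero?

0

Tallying each carbon's bonds:
C1: 1C, 2H, 1Li → 0 − 2 − 1 = -3
C2: 3C, 1O → 0 + 1 = +1
C3: 3C, 1H → 0 − 1 = -1
C4: 2C, 1F, 1Cl → 0 + 1 + 1 = +2
C5: 1C, 1H, 2O → 0 − 1 + 2 = +1
0 carbons meet the condition.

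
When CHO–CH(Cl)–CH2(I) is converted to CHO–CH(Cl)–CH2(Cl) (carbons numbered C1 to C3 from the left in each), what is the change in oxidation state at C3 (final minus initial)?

Before: C3 has 1 bond to C, 2 bonds to H, 1 bond to I → oxidation state -1.
After: C3 has 1 bond to C, 2 bonds to H, 1 bond to Cl → oxidation state -1.
Δ = -1 − (-1) = 0, so no net redox change at C3.

0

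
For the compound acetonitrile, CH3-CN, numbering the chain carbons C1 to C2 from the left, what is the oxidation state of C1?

-3

Bonds to more-electronegative neighbours contribute +1 each, bonds to H or metals contribute −1 each, and C–C bonds contribute 0.
C1 has one bond to H (-1), one bond to H (-1), one bond to H (-1), one bond to C (0).
Oxidation state = -1 − 1 − 1 + 0 = -3.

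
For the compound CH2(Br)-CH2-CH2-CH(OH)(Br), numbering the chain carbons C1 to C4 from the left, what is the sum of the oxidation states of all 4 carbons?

Assign +1 per bond to O/N/halogen, −1 per bond to H or an electropositive element, and 0 per bond to carbon. Tallying each carbon:
C1: 1C, 2H, 1Br → 0 − 2 + 1 = -1
C2: 2C, 2H → 0 − 2 = -2
C3: 2C, 2H → 0 − 2 = -2
C4: 1C, 1H, 1O, 1Br → 0 − 1 + 1 + 1 = +1
Sum = -1 − 2 − 2 + 1 = -4.

-4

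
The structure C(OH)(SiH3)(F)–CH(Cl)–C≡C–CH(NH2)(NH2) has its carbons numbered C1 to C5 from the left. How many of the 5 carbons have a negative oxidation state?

Tallying each carbon's bonds:
C1: 1C, 1O, 1F, 1Si → 0 + 1 + 1 − 1 = +1
C2: 2C, 1H, 1Cl → 0 − 1 + 1 = 0
C3: 4C → 0 = 0
C4: 4C → 0 = 0
C5: 1C, 1H, 2N → 0 − 1 + 2 = +1
0 carbons meet the condition.

0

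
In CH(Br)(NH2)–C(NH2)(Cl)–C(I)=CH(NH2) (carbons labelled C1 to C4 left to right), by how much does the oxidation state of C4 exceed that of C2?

C4: 2C, 1H, 1N → 0 − 1 + 1 = 0
C2: 2C, 1N, 1Cl → 0 + 1 + 1 = +2
Difference: 0 − (+2) = -2.

-2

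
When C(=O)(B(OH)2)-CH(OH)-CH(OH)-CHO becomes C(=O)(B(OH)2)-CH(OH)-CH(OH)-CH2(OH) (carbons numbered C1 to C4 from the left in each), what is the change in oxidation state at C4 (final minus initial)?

Before: C4 has 1 bond to C, 1 bond to H, 2 bonds to O → oxidation state +1.
After: C4 has 1 bond to C, 2 bonds to H, 1 bond to O → oxidation state -1.
Δ = -1 − (+1) = -2, so this is a reduction at C4.

-2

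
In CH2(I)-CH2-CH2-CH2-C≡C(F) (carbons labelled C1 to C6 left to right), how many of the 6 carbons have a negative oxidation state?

Tallying each carbon's bonds:
C1: 1C, 2H, 1I → 0 − 2 + 1 = -1
C2: 2C, 2H → 0 − 2 = -2
C3: 2C, 2H → 0 − 2 = -2
C4: 2C, 2H → 0 − 2 = -2
C5: 4C → 0 = 0
C6: 3C, 1F → 0 + 1 = +1
4 carbons (C1, C2, C3, C4) meet the condition.

4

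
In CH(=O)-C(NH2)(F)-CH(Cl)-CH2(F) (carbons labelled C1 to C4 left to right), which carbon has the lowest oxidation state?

C4

Tallying each carbon's bonds:
C1: 1C, 1H, 2O → 0 − 1 + 2 = +1
C2: 2C, 1N, 1F → 0 + 1 + 1 = +2
C3: 2C, 1H, 1Cl → 0 − 1 + 1 = 0
C4: 1C, 2H, 1F → 0 − 2 + 1 = -1
The most reduced carbon is C4 at -1.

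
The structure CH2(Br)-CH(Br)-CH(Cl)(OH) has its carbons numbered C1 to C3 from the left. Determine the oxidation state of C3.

Assign +1 per bond to O/N/halogen, −1 per bond to H or an electropositive element, and 0 per bond to carbon.
C3 has one bond to C (0), one bond to H (-1), one bond to Cl (+1), one bond to O (+1).
Oxidation state = 0 − 1 + 1 + 1 = +1.

+1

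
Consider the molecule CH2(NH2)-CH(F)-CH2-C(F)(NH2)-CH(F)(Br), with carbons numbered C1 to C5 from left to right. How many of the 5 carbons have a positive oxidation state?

2

Tallying each carbon's bonds:
C1: 1C, 2H, 1N → 0 − 2 + 1 = -1
C2: 2C, 1H, 1F → 0 − 1 + 1 = 0
C3: 2C, 2H → 0 − 2 = -2
C4: 2C, 1N, 1F → 0 + 1 + 1 = +2
C5: 1C, 1H, 1F, 1Br → 0 − 1 + 1 + 1 = +1
2 carbons (C4, C5) meet the condition.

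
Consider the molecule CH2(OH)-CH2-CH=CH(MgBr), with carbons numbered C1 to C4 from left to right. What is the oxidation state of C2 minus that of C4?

0

C2: 2C, 2H → 0 − 2 = -2
C4: 2C, 1H, 1Mg → 0 − 1 − 1 = -2
Difference: -2 − (-2) = 0.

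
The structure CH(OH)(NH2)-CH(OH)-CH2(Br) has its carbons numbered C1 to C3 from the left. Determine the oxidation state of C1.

+1

C1 has one bond to C (0), one bond to O (+1), one bond to N (+1), one bond to H (-1).
Oxidation state = 0 + 1 + 1 − 1 = +1.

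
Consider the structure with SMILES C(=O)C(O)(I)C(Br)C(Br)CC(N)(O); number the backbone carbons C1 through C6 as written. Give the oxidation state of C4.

0

C4 has one bond to C (0), one bond to C (0), one bond to H (-1), one bond to Br (+1).
Oxidation state = 0 + 0 − 1 + 1 = 0.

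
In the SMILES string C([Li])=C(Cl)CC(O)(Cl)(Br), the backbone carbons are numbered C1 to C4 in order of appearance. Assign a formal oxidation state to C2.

+1

C2 has a double bond to C (2×0 = 0), one bond to C (0), one bond to Cl (+1).
Oxidation state = 0 + 0 + 1 = +1.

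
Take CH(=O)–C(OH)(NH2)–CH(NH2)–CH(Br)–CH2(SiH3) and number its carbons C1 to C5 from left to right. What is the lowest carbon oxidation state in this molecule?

Assign +1 per bond to O/N/halogen, −1 per bond to H or an electropositive element, and 0 per bond to carbon. Tallying each carbon:
C1: 1C, 1H, 2O → 0 − 1 + 2 = +1
C2: 2C, 1O, 1N → 0 + 1 + 1 = +2
C3: 2C, 1H, 1N → 0 − 1 + 1 = 0
C4: 2C, 1H, 1Br → 0 − 1 + 1 = 0
C5: 1C, 2H, 1Si → 0 − 2 − 1 = -3
The lowest value is -3.

-3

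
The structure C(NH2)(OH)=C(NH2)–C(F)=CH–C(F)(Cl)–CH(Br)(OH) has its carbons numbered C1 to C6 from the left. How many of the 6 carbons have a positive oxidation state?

Each bond to a more electronegative atom (O, N, halogen) counts +1, each bond to a less electronegative atom (H, metal, B, Si) counts −1, and each C–C bond counts 0. Tallying each carbon:
C1: 2C, 1O, 1N → 0 + 1 + 1 = +2
C2: 3C, 1N → 0 + 1 = +1
C3: 3C, 1F → 0 + 1 = +1
C4: 3C, 1H → 0 − 1 = -1
C5: 2C, 1F, 1Cl → 0 + 1 + 1 = +2
C6: 1C, 1H, 1O, 1Br → 0 − 1 + 1 + 1 = +1
5 carbons (C1, C2, C3, C5, C6) meet the condition.

5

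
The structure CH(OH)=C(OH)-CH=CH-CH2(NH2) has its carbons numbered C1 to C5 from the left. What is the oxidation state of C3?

Assign +1 per bond to O/N/halogen, −1 per bond to H or an electropositive element, and 0 per bond to carbon.
C3 has one bond to C (0), a double bond to C (2×0 = 0), one bond to H (-1).
Oxidation state = 0 + 0 − 1 = -1.

-1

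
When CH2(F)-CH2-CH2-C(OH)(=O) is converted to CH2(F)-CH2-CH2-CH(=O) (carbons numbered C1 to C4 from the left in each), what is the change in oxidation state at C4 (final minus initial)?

Before: C4 has 1 bond to C, 3 bonds to O → oxidation state +3.
After: C4 has 1 bond to C, 1 bond to H, 2 bonds to O → oxidation state +1.
Δ = +1 − (+3) = -2, so this is a reduction at C4.

-2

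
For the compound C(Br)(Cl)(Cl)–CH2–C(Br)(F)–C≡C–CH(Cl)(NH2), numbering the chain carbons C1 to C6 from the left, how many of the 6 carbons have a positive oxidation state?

3

Tallying each carbon's bonds:
C1: 1C, 2Cl, 1Br → 0 + 2 + 1 = +3
C2: 2C, 2H → 0 − 2 = -2
C3: 2C, 1F, 1Br → 0 + 1 + 1 = +2
C4: 4C → 0 = 0
C5: 4C → 0 = 0
C6: 1C, 1H, 1N, 1Cl → 0 − 1 + 1 + 1 = +1
3 carbons (C1, C3, C6) meet the condition.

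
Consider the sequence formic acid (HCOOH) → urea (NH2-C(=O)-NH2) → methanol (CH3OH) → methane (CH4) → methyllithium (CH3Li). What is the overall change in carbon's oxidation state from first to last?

-6

Carbon oxidation states along the series — formic acid: +2, urea: +4, methanol: -2, methane: -4, methyllithium: -4.
Net change = -4 − (+2) = -6.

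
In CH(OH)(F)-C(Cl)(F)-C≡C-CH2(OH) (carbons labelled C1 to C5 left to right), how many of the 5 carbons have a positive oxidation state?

Tallying each carbon's bonds:
C1: 1C, 1H, 1O, 1F → 0 − 1 + 1 + 1 = +1
C2: 2C, 1F, 1Cl → 0 + 1 + 1 = +2
C3: 4C → 0 = 0
C4: 4C → 0 = 0
C5: 1C, 2H, 1O → 0 − 2 + 1 = -1
2 carbons (C1, C2) meet the condition.

2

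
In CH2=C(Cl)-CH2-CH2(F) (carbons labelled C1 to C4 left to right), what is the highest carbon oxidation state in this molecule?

+1

Bonds to more-electronegative neighbours contribute +1 each, bonds to H or metals contribute −1 each, and C–C bonds contribute 0. Tallying each carbon:
C1: 2C, 2H → 0 − 2 = -2
C2: 3C, 1Cl → 0 + 1 = +1
C3: 2C, 2H → 0 − 2 = -2
C4: 1C, 2H, 1F → 0 − 2 + 1 = -1
The highest value is +1.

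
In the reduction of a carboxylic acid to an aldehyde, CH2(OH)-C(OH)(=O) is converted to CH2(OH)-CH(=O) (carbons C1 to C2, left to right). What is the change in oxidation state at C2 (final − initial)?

Before: C2 has 1 bond to C, 3 bonds to O → oxidation state +3.
After: C2 has 1 bond to C, 1 bond to H, 2 bonds to O → oxidation state +1.
Δ = +1 − (+3) = -2, so this is a reduction at C2.

-2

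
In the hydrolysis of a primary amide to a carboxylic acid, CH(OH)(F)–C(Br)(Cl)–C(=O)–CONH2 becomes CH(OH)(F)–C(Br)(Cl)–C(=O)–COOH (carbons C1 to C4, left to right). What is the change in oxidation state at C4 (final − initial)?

0

Before: C4 has 1 bond to C, 2 bonds to O, 1 bond to N → oxidation state +3.
After: C4 has 1 bond to C, 3 bonds to O → oxidation state +3.
Δ = +3 − (+3) = 0, so no net redox change at C4.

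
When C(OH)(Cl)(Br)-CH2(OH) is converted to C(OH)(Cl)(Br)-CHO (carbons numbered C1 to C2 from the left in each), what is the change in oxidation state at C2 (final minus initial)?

+2

Before: C2 has 1 bond to C, 2 bonds to H, 1 bond to O → oxidation state -1.
After: C2 has 1 bond to C, 1 bond to H, 2 bonds to O → oxidation state +1.
Δ = +1 − (-1) = +2, so this is an oxidation at C2.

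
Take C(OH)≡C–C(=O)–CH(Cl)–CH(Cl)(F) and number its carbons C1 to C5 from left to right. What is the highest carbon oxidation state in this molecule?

Tallying each carbon's bonds:
C1: 3C, 1O → 0 + 1 = +1
C2: 4C → 0 = 0
C3: 2C, 2O → 0 + 2 = +2
C4: 2C, 1H, 1Cl → 0 − 1 + 1 = 0
C5: 1C, 1H, 1F, 1Cl → 0 − 1 + 1 + 1 = +1
The highest value is +2.

+2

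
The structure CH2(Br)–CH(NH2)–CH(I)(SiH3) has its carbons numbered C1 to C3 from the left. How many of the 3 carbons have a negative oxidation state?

Tallying each carbon's bonds:
C1: 1C, 2H, 1Br → 0 − 2 + 1 = -1
C2: 2C, 1H, 1N → 0 − 1 + 1 = 0
C3: 1C, 1H, 1I, 1Si → 0 − 1 + 1 − 1 = -1
2 carbons (C1, C3) meet the condition.

2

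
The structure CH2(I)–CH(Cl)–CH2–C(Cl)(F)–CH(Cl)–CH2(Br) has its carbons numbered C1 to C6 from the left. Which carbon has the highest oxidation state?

C4

Tallying each carbon's bonds:
C1: 1C, 2H, 1I → 0 − 2 + 1 = -1
C2: 2C, 1H, 1Cl → 0 − 1 + 1 = 0
C3: 2C, 2H → 0 − 2 = -2
C4: 2C, 1F, 1Cl → 0 + 1 + 1 = +2
C5: 2C, 1H, 1Cl → 0 − 1 + 1 = 0
C6: 1C, 2H, 1Br → 0 − 2 + 1 = -1
The most oxidised carbon is C4 at +2.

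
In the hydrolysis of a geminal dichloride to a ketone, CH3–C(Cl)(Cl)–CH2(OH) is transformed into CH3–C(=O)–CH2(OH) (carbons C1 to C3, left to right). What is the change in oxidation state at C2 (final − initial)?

0

Before: C2 has 2 bonds to C, 2 bonds to Cl → oxidation state +2.
After: C2 has 2 bonds to C, 2 bonds to O → oxidation state +2.
Δ = +2 − (+2) = 0, so no net redox change at C2.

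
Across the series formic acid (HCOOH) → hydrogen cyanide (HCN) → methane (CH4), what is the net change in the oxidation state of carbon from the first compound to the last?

-6

Carbon oxidation states along the series — formic acid: +2, hydrogen cyanide: +2, methane: -4.
Net change = -4 − (+2) = -6.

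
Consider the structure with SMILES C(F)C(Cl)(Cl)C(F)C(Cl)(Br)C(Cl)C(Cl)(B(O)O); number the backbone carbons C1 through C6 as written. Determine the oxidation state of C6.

-1

Bonds to more-electronegative neighbours contribute +1 each, bonds to H or metals contribute −1 each, and C–C bonds contribute 0.
C6 has one bond to C (0), one bond to H (-1), one bond to Cl (+1), one bond to B (-1).
Oxidation state = 0 − 1 + 1 − 1 = -1.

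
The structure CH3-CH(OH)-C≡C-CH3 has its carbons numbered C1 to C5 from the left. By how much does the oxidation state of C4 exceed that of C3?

C4: 4C → 0 = 0
C3: 4C → 0 = 0
Difference: 0 − (0) = 0.

0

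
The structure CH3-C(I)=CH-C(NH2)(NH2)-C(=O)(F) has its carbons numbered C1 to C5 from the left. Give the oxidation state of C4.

+2

Each bond to a more electronegative atom (O, N, halogen) counts +1, each bond to a less electronegative atom (H, metal, B, Si) counts −1, and each C–C bond counts 0.
C4 has one bond to C (0), one bond to C (0), one bond to N (+1), one bond to N (+1).
Oxidation state = 0 + 0 + 1 + 1 = +2.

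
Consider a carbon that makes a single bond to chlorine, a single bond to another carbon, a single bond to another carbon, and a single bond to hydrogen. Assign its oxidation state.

0

The carbon has one bond to C (0), one bond to C (0), one bond to H (-1), one bond to Cl (+1).
Oxidation state = 0 + 0 − 1 + 1 = 0.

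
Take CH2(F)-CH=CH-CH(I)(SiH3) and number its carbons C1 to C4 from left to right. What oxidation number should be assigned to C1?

Assign +1 per bond to O/N/halogen, −1 per bond to H or an electropositive element, and 0 per bond to carbon.
C1 has one bond to C (0), one bond to F (+1), one bond to H (-1), one bond to H (-1).
Oxidation state = 0 + 1 − 1 − 1 = -1.

-1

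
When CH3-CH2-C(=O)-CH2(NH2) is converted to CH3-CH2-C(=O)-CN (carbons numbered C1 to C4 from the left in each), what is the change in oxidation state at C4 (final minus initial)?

Before: C4 has 1 bond to C, 2 bonds to H, 1 bond to N → oxidation state -1.
After: C4 has 1 bond to C, 3 bonds to N → oxidation state +3.
Δ = +3 − (-1) = +4, so this is an oxidation at C4.

+4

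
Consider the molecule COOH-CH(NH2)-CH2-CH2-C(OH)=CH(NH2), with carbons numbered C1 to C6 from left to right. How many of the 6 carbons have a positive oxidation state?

2

Tallying each carbon's bonds:
C1: 1C, 3O → 0 + 3 = +3
C2: 2C, 1H, 1N → 0 − 1 + 1 = 0
C3: 2C, 2H → 0 − 2 = -2
C4: 2C, 2H → 0 − 2 = -2
C5: 3C, 1O → 0 + 1 = +1
C6: 2C, 1H, 1N → 0 − 1 + 1 = 0
2 carbons (C1, C5) meet the condition.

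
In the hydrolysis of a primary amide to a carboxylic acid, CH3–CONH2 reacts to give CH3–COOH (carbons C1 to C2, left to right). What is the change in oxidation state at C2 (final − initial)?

Before: C2 has 1 bond to C, 2 bonds to O, 1 bond to N → oxidation state +3.
After: C2 has 1 bond to C, 3 bonds to O → oxidation state +3.
Δ = +3 − (+3) = 0, so no net redox change at C2.

0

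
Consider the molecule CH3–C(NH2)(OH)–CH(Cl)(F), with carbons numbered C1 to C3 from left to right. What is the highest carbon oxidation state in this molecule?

+2

Assign +1 per bond to O/N/halogen, −1 per bond to H or an electropositive element, and 0 per bond to carbon. Tallying each carbon:
C1: 1C, 3H → 0 − 3 = -3
C2: 2C, 1O, 1N → 0 + 1 + 1 = +2
C3: 1C, 1H, 1F, 1Cl → 0 − 1 + 1 + 1 = +1
The highest value is +2.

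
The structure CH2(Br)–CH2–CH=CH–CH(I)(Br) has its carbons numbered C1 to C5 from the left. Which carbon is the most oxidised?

Bonds to more-electronegative neighbours contribute +1 each, bonds to H or metals contribute −1 each, and C–C bonds contribute 0. Tallying each carbon:
C1: 1C, 2H, 1Br → 0 − 2 + 1 = -1
C2: 2C, 2H → 0 − 2 = -2
C3: 3C, 1H → 0 − 1 = -1
C4: 3C, 1H → 0 − 1 = -1
C5: 1C, 1H, 1Br, 1I → 0 − 1 + 1 + 1 = +1
The most oxidised carbon is C5 at +1.

C5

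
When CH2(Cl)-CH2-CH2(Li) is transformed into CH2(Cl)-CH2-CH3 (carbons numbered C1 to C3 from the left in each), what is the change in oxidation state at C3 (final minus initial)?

Before: C3 has 1 bond to C, 2 bonds to H, 1 bond to Li → oxidation state -3.
After: C3 has 1 bond to C, 3 bonds to H → oxidation state -3.
Δ = -3 − (-3) = 0, so no net redox change at C3.

0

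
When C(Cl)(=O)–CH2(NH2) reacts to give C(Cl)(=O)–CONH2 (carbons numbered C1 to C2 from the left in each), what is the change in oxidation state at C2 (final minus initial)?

Before: C2 has 1 bond to C, 2 bonds to H, 1 bond to N → oxidation state -1.
After: C2 has 1 bond to C, 2 bonds to O, 1 bond to N → oxidation state +3.
Δ = +3 − (-1) = +4, so this is an oxidation at C2.

+4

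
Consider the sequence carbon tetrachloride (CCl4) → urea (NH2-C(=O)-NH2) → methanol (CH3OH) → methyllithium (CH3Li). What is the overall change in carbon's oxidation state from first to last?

Carbon oxidation states along the series — carbon tetrachloride: +4, urea: +4, methanol: -2, methyllithium: -4.
Net change = -4 − (+4) = -8.

-8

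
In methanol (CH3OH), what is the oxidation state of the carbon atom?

The carbon has one bond to H (-1), one bond to H (-1), one bond to H (-1), one bond to O (+1).
Oxidation state = -1 − 1 − 1 + 1 = -2.

-2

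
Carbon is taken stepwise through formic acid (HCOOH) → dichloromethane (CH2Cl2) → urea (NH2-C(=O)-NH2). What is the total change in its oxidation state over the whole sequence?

+2

Carbon oxidation states along the series — formic acid: +2, dichloromethane: 0, urea: +4.
Net change = +4 − (+2) = +2.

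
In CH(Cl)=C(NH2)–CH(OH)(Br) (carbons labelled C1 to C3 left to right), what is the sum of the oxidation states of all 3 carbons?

Tallying each carbon's bonds:
C1: 2C, 1H, 1Cl → 0 − 1 + 1 = 0
C2: 3C, 1N → 0 + 1 = +1
C3: 1C, 1H, 1O, 1Br → 0 − 1 + 1 + 1 = +1
Sum = 0 + 1 + 1 = +2.

+2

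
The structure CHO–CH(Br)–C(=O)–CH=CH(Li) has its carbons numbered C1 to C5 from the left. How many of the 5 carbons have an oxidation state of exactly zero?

1

Tallying each carbon's bonds:
C1: 1C, 1H, 2O → 0 − 1 + 2 = +1
C2: 2C, 1H, 1Br → 0 − 1 + 1 = 0
C3: 2C, 2O → 0 + 2 = +2
C4: 3C, 1H → 0 − 1 = -1
C5: 2C, 1H, 1Li → 0 − 1 − 1 = -2
1 carbon (C2) meets the condition.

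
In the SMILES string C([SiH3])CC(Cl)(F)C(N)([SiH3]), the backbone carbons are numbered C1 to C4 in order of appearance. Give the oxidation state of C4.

-1

Assign +1 per bond to O/N/halogen, −1 per bond to H or an electropositive element, and 0 per bond to carbon.
C4 has one bond to C (0), one bond to N (+1), one bond to H (-1), one bond to Si (-1).
Oxidation state = 0 + 1 − 1 − 1 = -1.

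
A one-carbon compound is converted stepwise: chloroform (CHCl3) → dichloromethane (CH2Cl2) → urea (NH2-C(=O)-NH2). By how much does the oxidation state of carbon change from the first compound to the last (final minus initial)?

Carbon oxidation states along the series — chloroform: +2, dichloromethane: 0, urea: +4.
Net change = +4 − (+2) = +2.

+2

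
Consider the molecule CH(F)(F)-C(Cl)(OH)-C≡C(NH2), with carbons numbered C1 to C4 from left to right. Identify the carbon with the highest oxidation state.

C2

Bonds to more-electronegative neighbours contribute +1 each, bonds to H or metals contribute −1 each, and C–C bonds contribute 0. Tallying each carbon:
C1: 1C, 1H, 2F → 0 − 1 + 2 = +1
C2: 2C, 1O, 1Cl → 0 + 1 + 1 = +2
C3: 4C → 0 = 0
C4: 3C, 1N → 0 + 1 = +1
The most oxidised carbon is C2 at +2.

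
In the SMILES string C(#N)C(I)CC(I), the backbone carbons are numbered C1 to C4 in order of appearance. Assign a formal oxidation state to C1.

C1 has one bond to C (0), a triple bond to N (3×+1 = +3).
Oxidation state = 0 + 3 = +3.

+3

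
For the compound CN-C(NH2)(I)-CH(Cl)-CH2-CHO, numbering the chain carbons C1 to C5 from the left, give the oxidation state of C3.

0

Assign +1 per bond to O/N/halogen, −1 per bond to H or an electropositive element, and 0 per bond to carbon.
C3 has one bond to C (0), one bond to C (0), one bond to H (-1), one bond to Cl (+1).
Oxidation state = 0 + 0 − 1 + 1 = 0.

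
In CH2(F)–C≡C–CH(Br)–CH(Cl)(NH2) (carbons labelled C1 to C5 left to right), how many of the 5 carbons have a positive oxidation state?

1

Tallying each carbon's bonds:
C1: 1C, 2H, 1F → 0 − 2 + 1 = -1
C2: 4C → 0 = 0
C3: 4C → 0 = 0
C4: 2C, 1H, 1Br → 0 − 1 + 1 = 0
C5: 1C, 1H, 1N, 1Cl → 0 − 1 + 1 + 1 = +1
1 carbon (C5) meets the condition.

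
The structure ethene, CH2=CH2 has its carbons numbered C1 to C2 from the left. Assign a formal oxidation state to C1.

C1 has one bond to H (-1), one bond to H (-1), a double bond to C (2×0 = 0).
Oxidation state = -1 − 1 + 0 = -2.

-2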